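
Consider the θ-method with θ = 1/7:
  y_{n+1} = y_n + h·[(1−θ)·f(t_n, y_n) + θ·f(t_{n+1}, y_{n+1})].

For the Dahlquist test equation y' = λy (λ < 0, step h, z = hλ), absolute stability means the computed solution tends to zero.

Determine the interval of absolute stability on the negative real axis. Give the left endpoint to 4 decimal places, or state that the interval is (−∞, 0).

z∈(-2.8000,0).

On y'=λy, z=hλ:
  y_{n+1} = y_n + z·[6/7·y_n + 1/7·y_{n+1}] ⇒ (1 − 1/7z)y_{n+1} = (1 + 6/7z)y_n
  Hence R(z) = (1 + 6/7z)/(1 − 1/7z).

Boundary: |R(x)|=1, x<0.
x=-0.49: |R|=0.5421
R=−1: 1+6/7x = −1+1/7x ⇒ -5/7x=2 ⇒ x=2/(-5/7)=-2.8000
Confirm numerically:
  x=-2.256: |R|=0.70614 <1
  x=-1.490: |R|=0.22850 <1
  x=-1.413: |R|=0.17568 <1
  x=-3.002: |R|=1.10098 >1
  x=-2.994: |R|=1.09706 >1
So |R|<1 on (-2.8000, 0).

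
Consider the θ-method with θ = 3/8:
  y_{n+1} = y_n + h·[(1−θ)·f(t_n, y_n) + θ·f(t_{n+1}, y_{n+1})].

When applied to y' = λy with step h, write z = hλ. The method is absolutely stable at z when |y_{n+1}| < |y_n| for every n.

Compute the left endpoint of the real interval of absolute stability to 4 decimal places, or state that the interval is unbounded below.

z* = -8.0000.

With y'=λy (z=hλ):
  y_{n+1} = y_n + z·[5/8·y_n + 3/8·y_{n+1}] ⇒ (1 − 3/8z)y_{n+1} = (1 + 5/8z)y_n
  ⇒ R(z) = (1 + 5/8z)/(1 − 3/8z).

Boundary: |R(x)|=1, x<0.
x=-1.61: |R|=0.0039
R=−1: 1+5/8x = −1+3/8x ⇒ -1/4x=2 ⇒ x=2/(-1/4)=-8.0000
Confirm numerically:
  x=-7.045: |R|=0.93444 <1
  x=-5.925: |R|=0.83899 <1
  x=-5.387: |R|=0.78370 <1
  x=-8.471: |R|=1.02819 >1
  x=-8.357: |R|=1.02159 >1
  x=-8.345: |R|=1.02089 >1
Stable set (-8.0000, 0).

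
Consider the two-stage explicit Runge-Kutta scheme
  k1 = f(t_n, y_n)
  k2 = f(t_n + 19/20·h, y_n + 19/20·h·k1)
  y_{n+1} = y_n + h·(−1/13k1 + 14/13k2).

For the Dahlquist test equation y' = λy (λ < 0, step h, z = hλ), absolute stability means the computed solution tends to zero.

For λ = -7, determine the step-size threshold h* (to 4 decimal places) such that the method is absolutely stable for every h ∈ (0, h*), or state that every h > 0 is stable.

On y'=λy, z=hλ:
  k1=λy_n ⇒ h·k1=z·y_n;  k2=λ(1+19/20z)y_n ⇒ h·k2=z(1+19/20z)y_n
  y_{n+1}/y_n = 1 − 1/13z + 14/13z(1+19/20z) = 1 + z + 133/130z²
  Hence R(z) = 1 + z + 133/130z².

Find x<0 with |R(x)|<1.
x=-1.3: |R|=1.4290
R=1: x+133/130x²=0 ⇒ x=−130/133=-0.9774; min R=1−1/(4·133/130)=0.7556>−1
Confirm numerically:
  x=-0.809: |R|=0.86058 <1
  x=-0.735: |R|=0.81769 <1
  x=-0.424: |R|=0.75992 <1
  x=-1.418: |R|=1.63913 >1
  x=-1.240: |R|=1.33308 >1
  x=-1.126: |R|=1.17113 >1
Interval (-0.9774, 0).

(-0.9774,0); λ=-7 ⇒ h* = (130/133)/7 = 0.1396.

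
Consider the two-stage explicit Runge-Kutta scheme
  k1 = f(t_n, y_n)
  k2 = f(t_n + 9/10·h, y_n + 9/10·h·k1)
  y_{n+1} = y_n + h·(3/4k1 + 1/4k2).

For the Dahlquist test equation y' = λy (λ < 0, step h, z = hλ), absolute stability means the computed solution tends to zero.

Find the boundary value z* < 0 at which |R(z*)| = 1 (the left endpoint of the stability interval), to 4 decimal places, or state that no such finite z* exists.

left endpoint -4.4444.

On y'=λy, z=hλ:
  k1=λy_n ⇒ h·k1=z·y_n;  k2=λ(1+9/10z)y_n ⇒ h·k2=z(1+9/10z)y_n
  y_{n+1}/y_n = 1 + 3/4z + 1/4z(1+9/10z) = 1 + z + 9/40z²
  R(z) = 1 + z + 9/40z².

Solve |R(x)|<1 on ℝ⁻.
x=-0.52: |R|=0.5408
R=1: x+9/40x²=0 ⇒ x=−40/9=-4.4444; min R=1−1/(4·9/40)=-0.1111>−1
Confirm numerically:
  x=-4.061: |R|=0.64964 <1
  x=-3.819: |R|=0.46257 <1
  x=-3.108: |R|=0.06542 <1
  x=-4.933: |R|=1.54226 >1
  x=-4.908: |R|=1.51190 >1
  x=-4.849: |R|=1.44138 >1
Interval (-4.4444, 0).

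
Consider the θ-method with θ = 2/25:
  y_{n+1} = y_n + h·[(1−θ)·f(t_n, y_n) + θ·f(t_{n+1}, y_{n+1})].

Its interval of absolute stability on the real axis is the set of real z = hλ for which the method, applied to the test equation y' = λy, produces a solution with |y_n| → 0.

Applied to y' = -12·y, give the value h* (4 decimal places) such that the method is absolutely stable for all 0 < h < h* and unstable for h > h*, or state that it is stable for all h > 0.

(-2.3810,0); λ=-12 ⇒ h* = (50/21)/12 = 0.1984.

Set f=λy, z=hλ:
  y_{n+1} = y_n + z·[23/25·y_n + 2/25·y_{n+1}] ⇒ (1 − 2/25z)y_{n+1} = (1 + 23/25z)y_n
  ⇒ R(z) = (1 + 23/25z)/(1 − 2/25z).

Find x<0 with |R(x)|<1.
x=-1.23: |R|=0.1198
R=−1: 1+23/25x = −1+2/25x ⇒ -21/25x=2 ⇒ x=2/(-21/25)=-2.3810
Confirm numerically:
  x=-2.115: |R|=0.80893 <1
  x=-2.102: |R|=0.79941 <1
  x=-1.209: |R|=0.10238 <1
  x=-1.133: |R|=0.03884 <1
  x=-2.728: |R|=1.23930 >1
  x=-2.683: |R|=1.20888 >1
  x=-2.455: |R|=1.05199 >1
So |R|<1 on (-2.3810, 0).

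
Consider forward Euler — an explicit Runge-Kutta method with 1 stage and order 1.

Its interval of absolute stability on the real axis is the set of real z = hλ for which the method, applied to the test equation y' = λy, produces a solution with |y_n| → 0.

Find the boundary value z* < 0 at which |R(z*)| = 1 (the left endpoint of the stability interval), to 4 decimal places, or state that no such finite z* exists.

z* = -2.0000.

On y'=λy, z=hλ:
  order 1, 1-stage ⇒ R(z)=1+z
  (e.g. R(-1.17)=-0.17000, |R|=0.17000)

Need |R(x)|<1, x<0.
x=-1.17: |R|=0.1700
|R(-1.68)|=0.6800 |R(-1.65)|=0.6500 |R(-0.58)|=0.4200
Bisect:
  x_lo=-2.3167 |R|=1.3167  x_hi=-0.3042 |R|=0.6958
  mid=-1.31045 |R|=0.31045 →hi
  mid=-1.81356 |R|=0.81356 →hi
  mid=-2.06511 |R|=1.06511 →lo
  mid=-1.93933 |R|=0.93933 →hi
  mid=-2.00222 |R|=1.00222 →lo
  mid=-1.97078 |R|=0.97078 →hi
  mid=-1.98650 |R|=0.98650 →hi
  mid=-1.99436 |R|=0.99436 →hi
  mid=-1.99829 |R|=0.99829 →hi
  ...
  [-2.00001,-1.99989] ⇒ x*=-2.0000
Interval (-2.0000, 0).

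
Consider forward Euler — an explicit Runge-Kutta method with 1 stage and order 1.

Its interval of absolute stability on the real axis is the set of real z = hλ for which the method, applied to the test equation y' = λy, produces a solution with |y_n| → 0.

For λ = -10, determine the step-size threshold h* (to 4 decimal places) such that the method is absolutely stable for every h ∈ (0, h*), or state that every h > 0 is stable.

Set f=λy, z=hλ:
  order 1, 1-stage ⇒ R(z)=1+z
  (e.g. R(-0.61)=0.39000, |R|=0.39000)

Solve |R(x)|<1 on ℝ⁻.
x=-0.61: |R|=0.3900
|R(-1.92)|=0.9200 |R(-1.21)|=0.2100 |R(-0.93)|=0.0700
Bisect:
  x_lo=-2.3516 |R|=1.3516  x_hi=-0.1241 |R|=0.8759
  mid=-1.23786 |R|=0.23786 →hi
  mid=-1.79474 |R|=0.79474 →hi
  mid=-2.07319 |R|=1.07319 →lo
  mid=-1.93397 |R|=0.93397 →hi
  mid=-2.00358 |R|=1.00358 →lo
  mid=-1.96877 |R|=0.96877 →hi
  mid=-1.98617 |R|=0.98617 →hi
  mid=-1.99487 |R|=0.99487 →hi
  ...
  [-2.00004,-1.99990] ⇒ x*=-2.0000
Interval (-2.0000, 0).

(-2.0000,0); λ=-10 ⇒ h* = 0.2000.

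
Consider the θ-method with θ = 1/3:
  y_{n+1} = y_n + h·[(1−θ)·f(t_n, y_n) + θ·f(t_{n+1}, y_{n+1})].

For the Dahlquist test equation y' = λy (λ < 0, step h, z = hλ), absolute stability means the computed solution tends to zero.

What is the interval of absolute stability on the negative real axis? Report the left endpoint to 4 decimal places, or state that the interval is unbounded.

With y'=λy (z=hλ):
  y_{n+1} = y_n + z·[2/3·y_n + 1/3·y_{n+1}] ⇒ (1 − 1/3z)y_{n+1} = (1 + 2/3z)y_n
  so R(z) = (1 + 2/3z)/(1 − 1/3z).

Solve |R(x)|<1 on ℝ⁻.
x=-0.39: |R|=0.6549
R=−1: 1+2/3x = −1+1/3x ⇒ -1/3x=2 ⇒ x=2/(-1/3)=-6.0000
Confirm numerically:
  x=-5.167: |R|=0.89800 <1
  x=-4.448: |R|=0.79162 <1
  x=-3.916: |R|=0.69867 <1
  x=-2.976: |R|=0.49398 <1
  x=-6.210: |R|=1.02280 >1
  x=-6.120: |R|=1.01316 >1
So |R|<1 on (-6.0000, 0).

z∈(-6.0000,0).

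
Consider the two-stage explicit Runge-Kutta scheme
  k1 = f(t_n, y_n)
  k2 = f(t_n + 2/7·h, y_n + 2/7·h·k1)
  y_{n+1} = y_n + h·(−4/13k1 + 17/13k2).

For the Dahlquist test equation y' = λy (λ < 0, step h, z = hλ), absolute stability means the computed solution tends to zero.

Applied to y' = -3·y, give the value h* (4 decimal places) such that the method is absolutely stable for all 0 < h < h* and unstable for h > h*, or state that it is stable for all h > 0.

Test eqn y'=λy, z=hλ:
  k1=λy_n ⇒ h·k1=z·y_n;  k2=λ(1+2/7z)y_n ⇒ h·k2=z(1+2/7z)y_n
  y_{n+1}/y_n = 1 − 4/13z + 17/13z(1+2/7z) = 1 + z + 34/91z²
  ⇒ R(z) = 1 + z + 34/91z².

Need |R(x)|<1, x<0.
x=-0.81: |R|=0.4351
R=1: x+34/91x²=0 ⇒ x=−91/34=-2.6765; min R=1−1/(4·34/91)=0.3309>−1
Confirm numerically:
  x=-2.176: |R|=0.59311 <1
  x=-2.083: |R|=0.53812 <1
  x=-1.195: |R|=0.33855 <1
  x=-2.869: |R|=1.20638 >1
  x=-2.823: |R|=1.15455 >1
So |R|<1 on (-2.6765, 0).

(-2.6765,0); λ=-3 ⇒ h* = (91/34)/3 = 0.8922.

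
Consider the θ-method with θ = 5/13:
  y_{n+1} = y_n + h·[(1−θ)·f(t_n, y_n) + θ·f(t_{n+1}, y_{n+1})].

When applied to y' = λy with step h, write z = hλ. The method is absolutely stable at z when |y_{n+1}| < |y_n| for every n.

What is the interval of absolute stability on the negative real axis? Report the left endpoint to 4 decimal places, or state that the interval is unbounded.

z∈(-8.6667,0).

With y'=λy (z=hλ):
  y_{n+1} = y_n + z·[8/13·y_n + 5/13·y_{n+1}] ⇒ (1 − 5/13z)y_{n+1} = (1 + 8/13z)y_n
  R(z) = (1 + 8/13z)/(1 − 5/13z).

Boundary: |R(x)|=1, x<0.
x=-1.47: |R|=0.0609
R=−1: 1+8/13x = −1+5/13x ⇒ -3/13x=2 ⇒ x=2/(-3/13)=-8.6667
Confirm numerically:
  x=-8.375: |R|=0.98405 <1
  x=-6.948: |R|=0.89200 <1
  x=-6.328: |R|=0.84283 <1
  x=-4.475: |R|=0.64452 <1
  x=-9.247: |R|=1.02939 >1
  x=-8.905: |R|=1.01243 >1
  x=-8.698: |R|=1.00166 >1
Stable set (-8.6667, 0).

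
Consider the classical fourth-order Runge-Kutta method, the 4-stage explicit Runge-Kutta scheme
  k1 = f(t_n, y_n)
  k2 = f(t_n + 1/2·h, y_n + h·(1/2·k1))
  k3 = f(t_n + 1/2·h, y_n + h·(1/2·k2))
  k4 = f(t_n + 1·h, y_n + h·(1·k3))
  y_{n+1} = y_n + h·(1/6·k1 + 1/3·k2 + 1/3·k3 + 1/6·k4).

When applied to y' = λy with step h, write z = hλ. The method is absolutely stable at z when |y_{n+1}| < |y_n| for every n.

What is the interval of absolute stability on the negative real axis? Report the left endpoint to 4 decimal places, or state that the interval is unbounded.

Test eqn y'=λy, z=hλ:
  order 4, 4-stage ⇒ R(z)=1+z+z^2/2+z^3/6+z^4/24
  (e.g. R(-1.67)=0.27229, |R|=0.27229)

Boundary: |R(x)|=1, x<0.
x=-1.67: |R|=0.2723
|R(-1.9)|=0.3048 |R(-1.52)|=0.2723 |R(-1.44)|=0.2783
Bisect:
  x_lo=-3.2998 |R|=2.0963  x_hi=-0.3548 |R|=0.7014
  mid=-1.82729 |R|=0.28986 →hi
  mid=-2.56355 |R|=0.71401 →hi
  mid=-2.93168 |R|=1.24409 →lo
  mid=-2.74762 |R|=0.94466 →hi
  mid=-2.83965 |R|=1.08509 →lo
  mid=-2.79363 |R|=1.01264 →lo
  mid=-2.77062 |R|=0.97811 →hi
  mid=-2.78213 |R|=0.99524 →hi
  ...
  [-2.78536,-2.78518] ⇒ x*=-2.7853
Stable set (-2.7853, 0).

(-2.7853, 0).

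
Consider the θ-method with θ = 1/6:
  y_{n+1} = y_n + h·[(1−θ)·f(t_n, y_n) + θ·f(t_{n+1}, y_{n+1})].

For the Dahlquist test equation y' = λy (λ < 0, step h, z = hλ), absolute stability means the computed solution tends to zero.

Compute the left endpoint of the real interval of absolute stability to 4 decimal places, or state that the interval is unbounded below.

With y'=λy (z=hλ):
  y_{n+1} = y_n + z·[5/6·y_n + 1/6·y_{n+1}] ⇒ (1 − 1/6z)y_{n+1} = (1 + 5/6z)y_n
  ⇒ R(z) = (1 + 5/6z)/(1 − 1/6z).

Boundary: |R(x)|=1, x<0.
x=-0.39: |R|=0.6338
R=−1: 1+5/6x = −1+1/6x ⇒ -2/3x=2 ⇒ x=2/(-2/3)=-3.0000
Confirm numerically:
  x=-2.571: |R|=0.79979 <1
  x=-2.185: |R|=0.60171 <1
  x=-1.468: |R|=0.17943 <1
  x=-3.359: |R|=1.15344 >1
  x=-3.309: |R|=1.13277 >1
Interval (-3.0000, 0).

left endpoint -3.0000.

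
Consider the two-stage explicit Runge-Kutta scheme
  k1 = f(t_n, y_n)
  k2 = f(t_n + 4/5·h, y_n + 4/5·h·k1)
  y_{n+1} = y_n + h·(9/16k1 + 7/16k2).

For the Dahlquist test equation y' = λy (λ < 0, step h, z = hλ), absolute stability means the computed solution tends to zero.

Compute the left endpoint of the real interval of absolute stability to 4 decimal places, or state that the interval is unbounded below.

Test eqn y'=λy, z=hλ:
  k1=λy_n ⇒ h·k1=z·y_n;  k2=λ(1+4/5z)y_n ⇒ h·k2=z(1+4/5z)y_n
  y_{n+1}/y_n = 1 + 9/16z + 7/16z(1+4/5z) = 1 + z + 7/20z²
  Hence R(z) = 1 + z + 7/20z².

Boundary: |R(x)|=1, x<0.
x=-1.7: |R|=0.3115
R=1: x+7/20x²=0 ⇒ x=−20/7=-2.8571; min R=1−1/(4·7/20)=0.2857>−1
Confirm numerically:
  x=-2.461: |R|=0.65878 <1
  x=-2.323: |R|=0.56572 <1
  x=-1.926: |R|=0.37232 <1
  x=-3.286: |R|=1.49323 >1
  x=-3.279: |R|=1.48414 >1
  x=-3.041: |R|=1.19569 >1
So |R|<1 on (-2.8571, 0).

z* = -2.8571.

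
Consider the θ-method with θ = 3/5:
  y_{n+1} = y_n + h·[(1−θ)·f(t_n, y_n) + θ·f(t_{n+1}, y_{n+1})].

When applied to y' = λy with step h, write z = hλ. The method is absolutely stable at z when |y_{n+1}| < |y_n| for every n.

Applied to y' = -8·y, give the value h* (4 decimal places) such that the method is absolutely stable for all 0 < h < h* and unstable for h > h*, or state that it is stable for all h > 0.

With y'=λy (z=hλ):
  y_{n+1} = y_n + z·[2/5·y_n + 3/5·y_{n+1}] ⇒ (1 − 3/5z)y_{n+1} = (1 + 2/5z)y_n
  Hence R(z) = (1 + 2/5z)/(1 − 3/5z).

Find x<0 with |R(x)|<1.
x=-0.59: |R|=0.5643
x=-2: |R|=0.0909
x=-10: |R|=0.4286
x=-100: |R|=0.6393
θ=3/5≥1/2 ⇒ |1+2/5x|<|1−3/5x| ∀x<0 ⇒ stable on all of ℝ⁻.

interval (−∞, 0). Any h>0 works for λ=-8.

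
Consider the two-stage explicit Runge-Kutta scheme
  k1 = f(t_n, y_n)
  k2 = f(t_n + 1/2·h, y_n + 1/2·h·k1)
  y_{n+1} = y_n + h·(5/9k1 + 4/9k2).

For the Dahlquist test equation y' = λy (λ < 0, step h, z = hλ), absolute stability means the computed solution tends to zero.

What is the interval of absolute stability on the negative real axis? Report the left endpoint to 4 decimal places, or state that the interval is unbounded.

(-4.5000, 0).

Test eqn y'=λy, z=hλ:
  k1=λy_n ⇒ h·k1=z·y_n;  k2=λ(1+1/2z)y_n ⇒ h·k2=z(1+1/2z)y_n
  y_{n+1}/y_n = 1 + 5/9z + 4/9z(1+1/2z) = 1 + z + 2/9z²
  Hence R(z) = 1 + z + 2/9z².

Boundary: |R(x)|=1, x<0.
x=-1.04: |R|=0.2004
R=1: x+2/9x²=0 ⇒ x=−9/2=-4.5000; min R=1−1/(4·2/9)=-0.1250>−1
Confirm numerically:
  x=-3.741: |R|=0.36902 <1
  x=-3.289: |R|=0.11489 <1
  x=-2.460: |R|=0.11520 <1
  x=-2.426: |R|=0.11812 <1
  x=-4.699: |R|=1.20780 >1
  x=-4.611: |R|=1.11374 >1
Stable set (-4.5000, 0).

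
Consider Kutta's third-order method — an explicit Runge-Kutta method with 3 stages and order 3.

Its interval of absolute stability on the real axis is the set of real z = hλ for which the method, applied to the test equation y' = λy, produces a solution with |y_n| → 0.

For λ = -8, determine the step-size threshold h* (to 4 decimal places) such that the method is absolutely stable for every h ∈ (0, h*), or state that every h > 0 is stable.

With y'=λy (z=hλ):
  order 3, 3-stage ⇒ R(z)=1+z+z^2/2+z^3/6
  (e.g. R(-1.66)=-0.04458, |R|=0.04458)

Need |R(x)|<1, x<0.
x=-1.66: |R|=0.0446
|R(-1.68)|=0.0591 |R(-1.2)|=0.2320 |R(-0.97)|=0.3483
Bisect:
  x_lo=-3.3269 |R|=2.9301  x_hi=-0.3303 |R|=0.7182
  mid=-1.82864 |R|=0.17582 →hi
  mid=-2.57780 |R|=1.11020 →lo
  mid=-2.20322 |R|=0.55860 →hi
  mid=-2.39051 |R|=0.81002 →hi
  mid=-2.48415 |R|=0.95360 →hi
  mid=-2.53097 |R|=1.03022 →lo
  mid=-2.50756 |R|=0.99150 →hi
  mid=-2.51927 |R|=1.01076 →lo
  mid=-2.51342 |R|=1.00110 →lo
  mid=-2.51049 |R|=0.99629 →hi
  ...
  [-2.51287,-2.51268] ⇒ x*=-2.5127
So |R|<1 on (-2.5127, 0).

(-2.5127,0); λ=-8 ⇒ h* = 0.3141.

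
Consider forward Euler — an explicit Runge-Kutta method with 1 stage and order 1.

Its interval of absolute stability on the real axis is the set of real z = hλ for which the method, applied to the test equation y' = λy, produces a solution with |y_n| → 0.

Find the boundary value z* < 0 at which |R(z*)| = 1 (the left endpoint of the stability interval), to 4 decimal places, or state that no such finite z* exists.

left endpoint -2.0000.

With y'=λy (z=hλ):
  order 1, 1-stage ⇒ R(z)=1+z
  (e.g. R(-0.7)=0.30000, |R|=0.30000)

Need |R(x)|<1, x<0.
x=-0.7: |R|=0.3000
|R(-1.65)|=0.6500 |R(-1.6)|=0.6000 |R(-1.44)|=0.4400
Bisect:
  x_lo=-2.7626 |R|=1.7626  x_hi=-0.1092 |R|=0.8908
  mid=-1.43591 |R|=0.43591 →hi
  mid=-2.09927 |R|=1.09927 →lo
  mid=-1.76759 |R|=0.76759 →hi
  mid=-1.93343 |R|=0.93343 →hi
  mid=-2.01635 |R|=1.01635 →lo
  mid=-1.97489 |R|=0.97489 →hi
  mid=-1.99562 |R|=0.99562 →hi
  ...
  [-2.00015,-1.99999] ⇒ x*=-2.0000
Stable set (-2.0000, 0).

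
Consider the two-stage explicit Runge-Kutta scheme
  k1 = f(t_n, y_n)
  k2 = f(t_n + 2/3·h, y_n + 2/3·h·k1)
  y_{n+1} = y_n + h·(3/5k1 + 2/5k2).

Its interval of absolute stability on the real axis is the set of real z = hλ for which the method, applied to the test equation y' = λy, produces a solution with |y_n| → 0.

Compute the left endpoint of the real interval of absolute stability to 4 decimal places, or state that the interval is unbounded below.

Test eqn y'=λy, z=hλ:
  k1=λy_n ⇒ h·k1=z·y_n;  k2=λ(1+2/3z)y_n ⇒ h·k2=z(1+2/3z)y_n
  y_{n+1}/y_n = 1 + 3/5z + 2/5z(1+2/3z) = 1 + z + 4/15z²
  ⇒ R(z) = 1 + z + 4/15z².

Need |R(x)|<1, x<0.
x=-1.69: |R|=0.0716
R=1: x+4/15x²=0 ⇒ x=−15/4=-3.7500; min R=1−1/(4·4/15)=0.0625>−1
Confirm numerically:
  x=-3.170: |R|=0.50971 <1
  x=-3.021: |R|=0.41272 <1
  x=-2.326: |R|=0.11674 <1
  x=-1.884: |R|=0.06252 <1
  x=-4.105: |R|=1.38861 >1
  x=-3.814: |R|=1.06509 >1
  x=-3.785: |R|=1.03533 >1
So |R|<1 on (-3.7500, 0).

z* = -3.7500.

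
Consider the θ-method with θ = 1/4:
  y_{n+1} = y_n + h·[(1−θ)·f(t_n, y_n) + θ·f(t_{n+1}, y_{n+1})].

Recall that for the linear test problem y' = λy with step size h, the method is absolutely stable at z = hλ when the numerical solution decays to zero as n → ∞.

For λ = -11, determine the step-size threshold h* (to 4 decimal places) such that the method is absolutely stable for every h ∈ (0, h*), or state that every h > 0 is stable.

(-4.0000,0); λ=-11 ⇒ h* = (4)/11 = 0.3636.

Set f=λy, z=hλ:
  y_{n+1} = y_n + z·[3/4·y_n + 1/4·y_{n+1}] ⇒ (1 − 1/4z)y_{n+1} = (1 + 3/4z)y_n
  R(z) = (1 + 3/4z)/(1 − 1/4z).

Boundary: |R(x)|=1, x<0.
x=-1.55: |R|=0.1171
R=−1: 1+3/4x = −1+1/4x ⇒ -1/2x=2 ⇒ x=2/(-1/2)=-4.0000
Confirm numerically:
  x=-3.196: |R|=0.77654 <1
  x=-2.291: |R|=0.45668 <1
  x=-1.773: |R|=0.22848 <1
  x=-1.743: |R|=0.21400 <1
  x=-4.498: |R|=1.11720 >1
  x=-4.397: |R|=1.09456 >1
  x=-4.162: |R|=1.03970 >1
Interval (-4.0000, 0).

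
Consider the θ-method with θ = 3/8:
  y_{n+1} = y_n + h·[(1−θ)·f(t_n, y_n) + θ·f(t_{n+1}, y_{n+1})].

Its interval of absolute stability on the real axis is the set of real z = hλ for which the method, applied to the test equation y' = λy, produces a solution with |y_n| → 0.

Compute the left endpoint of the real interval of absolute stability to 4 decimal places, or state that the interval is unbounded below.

Test eqn y'=λy, z=hλ:
  y_{n+1} = y_n + z·[5/8·y_n + 3/8·y_{n+1}] ⇒ (1 − 3/8z)y_{n+1} = (1 + 5/8z)y_n
  R(z) = (1 + 5/8z)/(1 − 3/8z).

Solve |R(x)|<1 on ℝ⁻.
x=-0.43: |R|=0.6297
R=−1: 1+5/8x = −1+3/8x ⇒ -1/4x=2 ⇒ x=2/(-1/4)=-8.0000
Confirm numerically:
  x=-5.971: |R|=0.84340 <1
  x=-4.080: |R|=0.61265 <1
  x=-3.427: |R|=0.49970 <1
  x=-8.596: |R|=1.03528 >1
  x=-8.285: |R|=1.01735 >1
  x=-8.120: |R|=1.00742 >1
Interval (-8.0000, 0).

z* = -8.0000.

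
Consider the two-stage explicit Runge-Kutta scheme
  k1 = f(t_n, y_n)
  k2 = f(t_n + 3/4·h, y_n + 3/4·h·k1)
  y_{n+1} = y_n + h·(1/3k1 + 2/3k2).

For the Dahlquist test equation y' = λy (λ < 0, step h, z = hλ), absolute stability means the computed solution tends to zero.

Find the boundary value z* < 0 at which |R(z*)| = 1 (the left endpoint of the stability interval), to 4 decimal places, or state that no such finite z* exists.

Set f=λy, z=hλ:
  k1=λy_n ⇒ h·k1=z·y_n;  k2=λ(1+3/4z)y_n ⇒ h·k2=z(1+3/4z)y_n
  y_{n+1}/y_n = 1 + 1/3z + 2/3z(1+3/4z) = 1 + z + 1/2z²
  R(z) = 1 + z + 1/2z².

Need |R(x)|<1, x<0.
x=-0.95: |R|=0.5012
R=1: x+1/2x²=0 ⇒ x=−2=-2.0000; min R=1−1/(4·1/2)=0.5000>−1
Confirm numerically:
  x=-1.622: |R|=0.69344 <1
  x=-1.002: |R|=0.50000 <1
  x=-0.870: |R|=0.50845 <1
  x=-2.296: |R|=1.33981 >1
  x=-2.127: |R|=1.13506 >1
  x=-2.032: |R|=1.03251 >1
So |R|<1 on (-2.0000, 0).

z* = -2.0000.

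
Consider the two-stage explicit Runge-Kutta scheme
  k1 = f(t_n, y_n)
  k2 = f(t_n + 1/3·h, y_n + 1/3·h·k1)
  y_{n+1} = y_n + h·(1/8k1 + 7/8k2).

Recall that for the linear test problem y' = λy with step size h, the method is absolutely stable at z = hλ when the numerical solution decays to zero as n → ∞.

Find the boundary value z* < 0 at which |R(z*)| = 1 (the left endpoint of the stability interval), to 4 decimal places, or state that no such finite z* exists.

left endpoint -3.4286.

Set f=λy, z=hλ:
  k1=λy_n ⇒ h·k1=z·y_n;  k2=λ(1+1/3z)y_n ⇒ h·k2=z(1+1/3z)y_n
  y_{n+1}/y_n = 1 + 1/8z + 7/8z(1+1/3z) = 1 + z + 7/24z²
  R(z) = 1 + z + 7/24z².

Find x<0 with |R(x)|<1.
x=-1.72: |R|=0.1429
R=1: x+7/24x²=0 ⇒ x=−24/7=-3.4286; min R=1−1/(4·7/24)=0.1429>−1
Confirm numerically:
  x=-2.374: |R|=0.26980 <1
  x=-2.162: |R|=0.20132 <1
  x=-1.391: |R|=0.17334 <1
  x=-3.810: |R|=1.42386 >1
  x=-3.749: |R|=1.35038 >1
Interval (-3.4286, 0).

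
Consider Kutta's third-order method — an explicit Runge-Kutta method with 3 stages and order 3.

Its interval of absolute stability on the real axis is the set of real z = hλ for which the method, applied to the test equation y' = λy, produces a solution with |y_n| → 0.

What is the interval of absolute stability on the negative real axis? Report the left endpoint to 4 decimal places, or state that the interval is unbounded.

Set f=λy, z=hλ:
  order 3, 3-stage ⇒ R(z)=1+z+z^2/2+z^3/6
  (e.g. R(-0.39)=0.67616, |R|=0.67616)

Need |R(x)|<1, x<0.
x=-0.39: |R|=0.6762
|R(-1.04)|=0.3133 |R(-0.64)|=0.5211 |R(-0.53)|=0.5856
Bisect:
  x_lo=-2.9850 |R|=1.9626  x_hi=-0.2108 |R|=0.8098
  mid=-1.59790 |R|=0.00124 →hi
  mid=-2.29143 |R|=0.67136 →hi
  mid=-2.63819 |R|=1.21850 →lo
  mid=-2.46481 |R|=0.92291 →hi
  mid=-2.55150 |R|=1.06487 →lo
  mid=-2.50816 |R|=0.99247 →hi
  mid=-2.52983 |R|=1.02831 →lo
  mid=-2.51899 |R|=1.01030 →lo
  mid=-2.51358 |R|=1.00137 →lo
  ...
  [-2.51290,-2.51273] ⇒ x*=-2.5127
Stable set (-2.5127, 0).

(-2.5127, 0).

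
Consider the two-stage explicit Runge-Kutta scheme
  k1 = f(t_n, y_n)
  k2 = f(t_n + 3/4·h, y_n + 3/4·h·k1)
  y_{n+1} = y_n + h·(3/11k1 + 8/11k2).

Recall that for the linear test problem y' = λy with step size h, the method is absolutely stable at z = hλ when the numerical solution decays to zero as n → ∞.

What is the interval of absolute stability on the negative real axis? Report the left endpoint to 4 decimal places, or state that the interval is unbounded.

(-1.8333, 0).

Set f=λy, z=hλ:
  k1=λy_n ⇒ h·k1=z·y_n;  k2=λ(1+3/4z)y_n ⇒ h·k2=z(1+3/4z)y_n
  y_{n+1}/y_n = 1 + 3/11z + 8/11z(1+3/4z) = 1 + z + 6/11z²
  R(z) = 1 + z + 6/11z².

Need |R(x)|<1, x<0.
x=-1.52: |R|=0.7402
R=1: x+6/11x²=0 ⇒ x=−11/6=-1.8333; min R=1−1/(4·6/11)=0.5417>−1
Confirm numerically:
  x=-1.614: |R|=0.80691 <1
  x=-1.369: |R|=0.65327 <1
  x=-1.075: |R|=0.55534 <1
  x=-1.003: |R|=0.54573 <1
  x=-2.083: |R|=1.28367 >1
  x=-2.043: |R|=1.23364 >1
So |R|<1 on (-1.8333, 0).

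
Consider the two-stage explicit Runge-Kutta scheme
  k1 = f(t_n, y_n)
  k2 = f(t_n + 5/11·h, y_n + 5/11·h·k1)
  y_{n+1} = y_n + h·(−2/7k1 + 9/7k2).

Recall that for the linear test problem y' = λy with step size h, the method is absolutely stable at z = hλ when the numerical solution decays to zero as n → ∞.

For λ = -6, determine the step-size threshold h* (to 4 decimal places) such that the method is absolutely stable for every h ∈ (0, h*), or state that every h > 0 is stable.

(-1.7111,0); λ=-6 ⇒ h* = (77/45)/6 = 0.2852.

On y'=λy, z=hλ:
  k1=λy_n ⇒ h·k1=z·y_n;  k2=λ(1+5/11z)y_n ⇒ h·k2=z(1+5/11z)y_n
  y_{n+1}/y_n = 1 − 2/7z + 9/7z(1+5/11z) = 1 + z + 45/77z²
  so R(z) = 1 + z + 45/77z².

Solve |R(x)|<1 on ℝ⁻.
x=-0.98: |R|=0.5813
R=1: x+45/77x²=0 ⇒ x=−77/45=-1.7111; min R=1−1/(4·45/77)=0.5722>−1
Confirm numerically:
  x=-1.454: |R|=0.78152 <1
  x=-1.208: |R|=0.64482 <1
  x=-1.104: |R|=0.60830 <1
  x=-0.936: |R|=0.57600 <1
  x=-2.227: |R|=1.67143 >1
  x=-2.144: |R|=1.54240 >1
  x=-2.071: |R|=1.43558 >1
Stable set (-1.7111, 0).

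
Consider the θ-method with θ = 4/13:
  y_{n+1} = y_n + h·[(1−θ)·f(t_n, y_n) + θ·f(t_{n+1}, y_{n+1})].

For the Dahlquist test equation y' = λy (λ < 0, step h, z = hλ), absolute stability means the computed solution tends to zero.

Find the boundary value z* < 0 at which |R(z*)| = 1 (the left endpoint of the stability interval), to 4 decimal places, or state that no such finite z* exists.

With y'=λy (z=hλ):
  y_{n+1} = y_n + z·[9/13·y_n + 4/13·y_{n+1}] ⇒ (1 − 4/13z)y_{n+1} = (1 + 9/13z)y_n
  so R(z) = (1 + 9/13z)/(1 − 4/13z).

Need |R(x)|<1, x<0.
x=-1.41: |R|=0.0166
R=−1: 1+9/13x = −1+4/13x ⇒ -5/13x=2 ⇒ x=2/(-5/13)=-5.2000
Confirm numerically:
  x=-4.788: |R|=0.93593 <1
  x=-4.639: |R|=0.91111 <1
  x=-4.610: |R|=0.90617 <1
  x=-5.726: |R|=1.07325 >1
  x=-5.692: |R|=1.06878 >1
  x=-5.277: |R|=1.01129 >1
Stable set (-5.2000, 0).

left endpoint -5.2000.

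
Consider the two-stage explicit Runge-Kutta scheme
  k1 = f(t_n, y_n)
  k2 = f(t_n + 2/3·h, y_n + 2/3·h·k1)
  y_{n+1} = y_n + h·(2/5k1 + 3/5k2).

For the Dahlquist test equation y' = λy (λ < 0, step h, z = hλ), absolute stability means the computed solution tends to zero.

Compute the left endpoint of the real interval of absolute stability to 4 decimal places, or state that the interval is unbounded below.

left endpoint -2.5000.

With y'=λy (z=hλ):
  k1=λy_n ⇒ h·k1=z·y_n;  k2=λ(1+2/3z)y_n ⇒ h·k2=z(1+2/3z)y_n
  y_{n+1}/y_n = 1 + 2/5z + 3/5z(1+2/3z) = 1 + z + 2/5z²
  Hence R(z) = 1 + z + 2/5z².

Boundary: |R(x)|=1, x<0.
x=-0.83: |R|=0.4456
R=1: x+2/5x²=0 ⇒ x=−5/2=-2.5000; min R=1−1/(4·2/5)=0.3750>−1
Confirm numerically:
  x=-2.401: |R|=0.90492 <1
  x=-1.800: |R|=0.49600 <1
  x=-1.281: |R|=0.37538 <1
  x=-1.157: |R|=0.37846 <1
  x=-3.065: |R|=1.69269 >1
  x=-2.524: |R|=1.02423 >1
Stable set (-2.5000, 0).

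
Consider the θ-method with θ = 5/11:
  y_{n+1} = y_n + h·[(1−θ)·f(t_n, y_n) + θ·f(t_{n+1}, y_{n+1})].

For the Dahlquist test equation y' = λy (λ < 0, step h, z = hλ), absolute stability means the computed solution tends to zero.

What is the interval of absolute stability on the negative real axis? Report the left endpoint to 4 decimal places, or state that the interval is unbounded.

Set f=λy, z=hλ:
  y_{n+1} = y_n + z·[6/11·y_n + 5/11·y_{n+1}] ⇒ (1 − 5/11z)y_{n+1} = (1 + 6/11z)y_n
  ⇒ R(z) = (1 + 6/11z)/(1 − 5/11z).

Need |R(x)|<1, x<0.
x=-1.4: |R|=0.1444
R=−1: 1+6/11x = −1+5/11x ⇒ -1/11x=2 ⇒ x=2/(-1/11)=-22.0000
Confirm numerically:
  x=-20.930: |R|=0.99075 <1
  x=-19.579: |R|=0.97777 <1
  x=-18.353: |R|=0.96451 <1
  x=-22.464: |R|=1.00376 >1
  x=-22.181: |R|=1.00148 >1
Interval (-22.0000, 0).

z∈(-22.0000,0).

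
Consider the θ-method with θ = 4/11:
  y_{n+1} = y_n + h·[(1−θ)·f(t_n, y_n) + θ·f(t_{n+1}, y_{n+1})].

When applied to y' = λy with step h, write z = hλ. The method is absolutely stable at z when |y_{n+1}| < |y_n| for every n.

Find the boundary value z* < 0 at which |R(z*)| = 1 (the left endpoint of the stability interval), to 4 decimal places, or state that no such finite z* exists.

left endpoint -7.3333.

On y'=λy, z=hλ:
  y_{n+1} = y_n + z·[7/11·y_n + 4/11·y_{n+1}] ⇒ (1 − 4/11z)y_{n+1} = (1 + 7/11z)y_n
  Hence R(z) = (1 + 7/11z)/(1 − 4/11z).

Boundary: |R(x)|=1, x<0.
x=-0.93: |R|=0.3050
R=−1: 1+7/11x = −1+4/11x ⇒ -3/11x=2 ⇒ x=2/(-3/11)=-7.3333
Confirm numerically:
  x=-6.520: |R|=0.93420 <1
  x=-5.252: |R|=0.80492 <1
  x=-3.445: |R|=0.52926 <1
  x=-7.739: |R|=1.02901 >1
  x=-7.391: |R|=1.00426 >1
So |R|<1 on (-7.3333, 0).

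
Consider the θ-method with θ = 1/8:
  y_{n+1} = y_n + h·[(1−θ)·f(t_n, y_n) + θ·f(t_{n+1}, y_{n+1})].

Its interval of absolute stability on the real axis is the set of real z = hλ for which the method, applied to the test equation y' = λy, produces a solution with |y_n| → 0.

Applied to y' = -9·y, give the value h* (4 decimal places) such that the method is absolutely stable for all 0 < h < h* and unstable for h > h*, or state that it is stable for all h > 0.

On y'=λy, z=hλ:
  y_{n+1} = y_n + z·[7/8·y_n + 1/8·y_{n+1}] ⇒ (1 − 1/8z)y_{n+1} = (1 + 7/8z)y_n
  R(z) = (1 + 7/8z)/(1 − 1/8z).

Boundary: |R(x)|=1, x<0.
x=-0.45: |R|=0.5740
R=−1: 1+7/8x = −1+1/8x ⇒ -3/4x=2 ⇒ x=2/(-3/4)=-2.6667
Confirm numerically:
  x=-2.445: |R|=0.87267 <1
  x=-2.193: |R|=0.72118 <1
  x=-1.191: |R|=0.03667 <1
  x=-3.130: |R|=1.24978 >1
  x=-2.715: |R|=1.02706 >1
Interval (-2.6667, 0).

(-2.6667,0); λ=-9 ⇒ h* = (8/3)/9 = 0.2963.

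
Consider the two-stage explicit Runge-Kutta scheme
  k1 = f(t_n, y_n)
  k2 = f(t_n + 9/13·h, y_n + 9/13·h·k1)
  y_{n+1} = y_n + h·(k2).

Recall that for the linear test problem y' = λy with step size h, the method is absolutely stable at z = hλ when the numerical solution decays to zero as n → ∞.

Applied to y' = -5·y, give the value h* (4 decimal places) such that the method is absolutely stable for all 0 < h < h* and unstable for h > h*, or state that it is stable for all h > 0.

(-1.4444,0); λ=-5 ⇒ h* = (13/9)/5 = 0.2889.

Test eqn y'=λy, z=hλ:
  k1=λy_n ⇒ h·k1=z·y_n;  k2=λ(1+9/13z)y_n ⇒ h·k2=z(1+9/13z)y_n
  y_{n+1}/y_n = 1 + z(1+9/13z) = 1 + z + 9/13z²
  Hence R(z) = 1 + z + 9/13z².

Need |R(x)|<1, x<0.
x=-0.3: |R|=0.7623
R=1: x+9/13x²=0 ⇒ x=−13/9=-1.4444; min R=1−1/(4·9/13)=0.6389>−1
Confirm numerically:
  x=-1.399: |R|=0.95599 <1
  x=-1.164: |R|=0.77400 <1
  x=-0.917: |R|=0.66515 <1
  x=-0.600: |R|=0.64923 <1
  x=-1.762: |R|=1.38737 >1
  x=-1.639: |R|=1.22076 >1
  x=-1.516: |R|=1.07510 >1
So |R|<1 on (-1.4444, 0).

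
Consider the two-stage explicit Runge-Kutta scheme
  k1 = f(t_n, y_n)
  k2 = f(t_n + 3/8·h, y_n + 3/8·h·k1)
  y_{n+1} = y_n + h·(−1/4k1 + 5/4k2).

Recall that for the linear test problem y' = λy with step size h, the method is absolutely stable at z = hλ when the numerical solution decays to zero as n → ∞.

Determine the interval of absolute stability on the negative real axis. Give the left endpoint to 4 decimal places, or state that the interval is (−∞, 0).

Set f=λy, z=hλ:
  k1=λy_n ⇒ h·k1=z·y_n;  k2=λ(1+3/8z)y_n ⇒ h·k2=z(1+3/8z)y_n
  y_{n+1}/y_n = 1 − 1/4z + 5/4z(1+3/8z) = 1 + z + 15/32z²
  so R(z) = 1 + z + 15/32z².

Solve |R(x)|<1 on ℝ⁻.
x=-1.71: |R|=0.6607
R=1: x+15/32x²=0 ⇒ x=−32/15=-2.1333; min R=1−1/(4·15/32)=0.4667>−1
Confirm numerically:
  x=-1.988: |R|=0.86457 <1
  x=-1.649: |R|=0.62563 <1
  x=-1.618: |R|=0.60915 <1
  x=-0.892: |R|=0.48097 <1
  x=-2.360: |R|=1.25075 >1
  x=-2.221: |R|=1.09127 >1
  x=-2.208: |R|=1.07728 >1
So |R|<1 on (-2.1333, 0).

(-2.1333, 0).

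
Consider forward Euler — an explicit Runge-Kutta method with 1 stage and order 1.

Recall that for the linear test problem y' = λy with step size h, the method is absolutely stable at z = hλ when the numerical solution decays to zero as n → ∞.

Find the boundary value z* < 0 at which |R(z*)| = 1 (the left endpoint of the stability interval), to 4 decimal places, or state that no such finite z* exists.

left endpoint -2.0000.

Test eqn y'=λy, z=hλ:
  order 1, 1-stage ⇒ R(z)=1+z
  (e.g. R(-0.59)=0.41000, |R|=0.41000)

Solve |R(x)|<1 on ℝ⁻.
x=-0.59: |R|=0.4100
|R(-1.43)|=0.4300 |R(-0.99)|=0.0100 |R(-0.82)|=0.1800
Bisect:
  x_lo=-2.7295 |R|=1.7295  x_hi=-0.0918 |R|=0.9082
  mid=-1.41064 |R|=0.41064 →hi
  mid=-2.07005 |R|=1.07005 →lo
  mid=-1.74035 |R|=0.74035 →hi
  mid=-1.90520 |R|=0.90520 →hi
  mid=-1.98762 |R|=0.98762 →hi
  mid=-2.02884 |R|=1.02884 →lo
  mid=-2.00823 |R|=1.00823 →lo
  ...
  [-2.00002,-1.99986] ⇒ x*=-2.0000
So |R|<1 on (-2.0000, 0).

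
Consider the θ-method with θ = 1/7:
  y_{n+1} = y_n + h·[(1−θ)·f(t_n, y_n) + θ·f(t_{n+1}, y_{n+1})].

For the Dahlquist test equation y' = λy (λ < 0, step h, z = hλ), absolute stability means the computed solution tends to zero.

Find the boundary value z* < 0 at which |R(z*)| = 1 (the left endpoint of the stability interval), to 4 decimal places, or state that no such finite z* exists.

Set f=λy, z=hλ:
  y_{n+1} = y_n + z·[6/7·y_n + 1/7·y_{n+1}] ⇒ (1 − 1/7z)y_{n+1} = (1 + 6/7z)y_n
  ⇒ R(z) = (1 + 6/7z)/(1 − 1/7z).

Solve |R(x)|<1 on ℝ⁻.
x=-1.27: |R|=0.0750
R=−1: 1+6/7x = −1+1/7x ⇒ -5/7x=2 ⇒ x=2/(-5/7)=-2.8000
Confirm numerically:
  x=-2.069: |R|=0.59698 <1
  x=-1.654: |R|=0.33788 <1
  x=-1.269: |R|=0.07425 <1
  x=-3.307: |R|=1.24595 >1
  x=-2.874: |R|=1.03747 >1
Stable set (-2.8000, 0).

z* = -2.8000.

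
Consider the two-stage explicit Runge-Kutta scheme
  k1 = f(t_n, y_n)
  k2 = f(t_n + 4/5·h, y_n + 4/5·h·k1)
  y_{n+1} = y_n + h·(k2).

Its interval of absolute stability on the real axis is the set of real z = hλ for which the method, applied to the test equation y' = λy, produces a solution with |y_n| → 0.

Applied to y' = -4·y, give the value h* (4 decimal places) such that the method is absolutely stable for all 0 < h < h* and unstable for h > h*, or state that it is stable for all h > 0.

(-1.2500,0); λ=-4 ⇒ h* = (5/4)/4 = 0.3125.

With y'=λy (z=hλ):
  k1=λy_n ⇒ h·k1=z·y_n;  k2=λ(1+4/5z)y_n ⇒ h·k2=z(1+4/5z)y_n
  y_{n+1}/y_n = 1 + z(1+4/5z) = 1 + z + 4/5z²
  so R(z) = 1 + z + 4/5z².

Solve |R(x)|<1 on ℝ⁻.
x=-0.53: |R|=0.6947
R=1: x+4/5x²=0 ⇒ x=−5/4=-1.2500; min R=1−1/(4·4/5)=0.6875>−1
Confirm numerically:
  x=-1.118: |R|=0.88194 <1
  x=-0.652: |R|=0.68808 <1
  x=-0.643: |R|=0.68776 <1
  x=-1.674: |R|=1.56782 >1
  x=-1.313: |R|=1.06618 >1
Stable set (-1.2500, 0).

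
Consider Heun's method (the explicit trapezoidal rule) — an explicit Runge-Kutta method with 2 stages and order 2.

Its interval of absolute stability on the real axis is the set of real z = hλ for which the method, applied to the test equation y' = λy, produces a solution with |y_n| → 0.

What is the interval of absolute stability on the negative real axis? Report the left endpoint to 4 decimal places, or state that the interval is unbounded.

z∈(-2.0000,0).

With y'=λy (z=hλ):
  order 2, 2-stage ⇒ R(z)=1+z+z^2/2
  (e.g. R(-1.51)=0.63005, |R|=0.63005)

Need |R(x)|<1, x<0.
x=-1.51: |R|=0.6300
|R(-1.81)|=0.8281 |R(-1.68)|=0.7312 |R(-0.72)|=0.5392
Bisect:
  x_lo=-2.8449 |R|=2.2018  x_hi=-0.1076 |R|=0.8982
  mid=-1.47624 |R|=0.61340 →hi
  mid=-2.16057 |R|=1.17346 →lo
  mid=-1.81840 |R|=0.83489 →hi
  mid=-1.98948 |R|=0.98954 →hi
  mid=-2.07502 |R|=1.07784 →lo
  mid=-2.03225 |R|=1.03277 →lo
  mid=-2.01087 |R|=1.01093 →lo
  mid=-2.00018 |R|=1.00018 →lo
  mid=-1.99483 |R|=0.99484 →hi
  ...
  [-2.00001,-1.99984] ⇒ x*=-2.0000
Interval (-2.0000, 0).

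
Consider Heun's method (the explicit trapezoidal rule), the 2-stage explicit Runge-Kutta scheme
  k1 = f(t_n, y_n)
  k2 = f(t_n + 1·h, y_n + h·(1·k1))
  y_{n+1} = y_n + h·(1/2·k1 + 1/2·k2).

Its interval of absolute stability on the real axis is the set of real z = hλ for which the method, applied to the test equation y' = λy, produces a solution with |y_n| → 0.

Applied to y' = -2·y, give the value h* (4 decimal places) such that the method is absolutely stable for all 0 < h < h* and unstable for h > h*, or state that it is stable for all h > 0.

With y'=λy (z=hλ):
  order 2, 2-stage ⇒ R(z)=1+z+z^2/2
  (e.g. R(-0.6)=0.58000, |R|=0.58000)

Find x<0 with |R(x)|<1.
x=-0.6: |R|=0.5800
|R(-1.48)|=0.6152 |R(-1.24)|=0.5288 |R(-1.16)|=0.5128
Bisect:
  x_lo=-2.5421 |R|=1.6890  x_hi=-0.1218 |R|=0.8856
  mid=-1.33193 |R|=0.55509 →hi
  mid=-1.93701 |R|=0.93899 →hi
  mid=-2.23955 |R|=1.26824 →lo
  mid=-2.08828 |R|=1.09217 →lo
  mid=-2.01264 |R|=1.01272 →lo
  mid=-1.97483 |R|=0.97514 →hi
  mid=-1.99373 |R|=0.99375 →hi
  ...
  [-2.00009,-1.99994] ⇒ x*=-2.0000
So |R|<1 on (-2.0000, 0).

(-2.0000,0); λ=-2 ⇒ h* = 1.0000.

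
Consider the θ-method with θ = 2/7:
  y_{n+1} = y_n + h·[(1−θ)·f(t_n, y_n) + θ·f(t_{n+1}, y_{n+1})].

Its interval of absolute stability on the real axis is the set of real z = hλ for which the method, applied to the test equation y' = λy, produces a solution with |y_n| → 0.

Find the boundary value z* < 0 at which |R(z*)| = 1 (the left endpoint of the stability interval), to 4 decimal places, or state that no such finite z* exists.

z* = -4.6667.

With y'=λy (z=hλ):
  y_{n+1} = y_n + z·[5/7·y_n + 2/7·y_{n+1}] ⇒ (1 − 2/7z)y_{n+1} = (1 + 5/7z)y_n
  so R(z) = (1 + 5/7z)/(1 − 2/7z).

Find x<0 with |R(x)|<1.
x=-0.84: |R|=0.3226
R=−1: 1+5/7x = −1+2/7x ⇒ -3/7x=2 ⇒ x=2/(-3/7)=-4.6667
Confirm numerically:
  x=-4.466: |R|=0.96221 <1
  x=-3.941: |R|=0.85372 <1
  x=-2.774: |R|=0.54750 <1
  x=-2.658: |R|=0.51072 <1
  x=-5.088: |R|=1.07359 >1
  x=-4.948: |R|=1.04995 >1
Interval (-4.6667, 0).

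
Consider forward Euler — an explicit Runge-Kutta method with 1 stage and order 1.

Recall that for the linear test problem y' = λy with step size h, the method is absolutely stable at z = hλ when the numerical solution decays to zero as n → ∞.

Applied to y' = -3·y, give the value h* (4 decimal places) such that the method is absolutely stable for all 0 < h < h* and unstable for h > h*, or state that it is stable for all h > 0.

(-2.0000,0); λ=-3 ⇒ h* = 0.6667.

With y'=λy (z=hλ):
  order 1, 1-stage ⇒ R(z)=1+z
  (e.g. R(-0.78)=0.22000, |R|=0.22000)

Find x<0 with |R(x)|<1.
x=-0.78: |R|=0.2200
|R(-1.21)|=0.2100 |R(-1.08)|=0.0800 |R(-0.66)|=0.3400
Bisect:
  x_lo=-2.4923 |R|=1.4923  x_hi=-0.3141 |R|=0.6859
  mid=-1.40321 |R|=0.40321 →hi
  mid=-1.94775 |R|=0.94775 →hi
  mid=-2.22001 |R|=1.22001 →lo
  mid=-2.08388 |R|=1.08388 →lo
  mid=-2.01581 |R|=1.01581 →lo
  mid=-1.98178 |R|=0.98178 →hi
  mid=-1.99880 |R|=0.99880 →hi
  ...
  [-2.00013,-1.99999] ⇒ x*=-2.0000
Interval (-2.0000, 0).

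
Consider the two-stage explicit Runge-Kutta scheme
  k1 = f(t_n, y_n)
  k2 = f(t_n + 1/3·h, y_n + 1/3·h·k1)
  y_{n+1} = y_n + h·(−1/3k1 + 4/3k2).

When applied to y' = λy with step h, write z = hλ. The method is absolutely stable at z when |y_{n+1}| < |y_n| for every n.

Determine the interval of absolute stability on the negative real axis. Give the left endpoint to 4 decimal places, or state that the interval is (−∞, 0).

With y'=λy (z=hλ):
  k1=λy_n ⇒ h·k1=z·y_n;  k2=λ(1+1/3z)y_n ⇒ h·k2=z(1+1/3z)y_n
  y_{n+1}/y_n = 1 − 1/3z + 4/3z(1+1/3z) = 1 + z + 4/9z²
  R(z) = 1 + z + 4/9z².

Solve |R(x)|<1 on ℝ⁻.
x=-0.49: |R|=0.6167
R=1: x+4/9x²=0 ⇒ x=−9/4=-2.2500; min R=1−1/(4·4/9)=0.4375>−1
Confirm numerically:
  x=-2.081: |R|=0.84369 <1
  x=-1.596: |R|=0.53610 <1
  x=-1.506: |R|=0.50202 <1
  x=-2.678: |R|=1.50942 >1
  x=-2.591: |R|=1.39268 >1
  x=-2.569: |R|=1.36423 >1
Interval (-2.2500, 0).

(-2.2500, 0).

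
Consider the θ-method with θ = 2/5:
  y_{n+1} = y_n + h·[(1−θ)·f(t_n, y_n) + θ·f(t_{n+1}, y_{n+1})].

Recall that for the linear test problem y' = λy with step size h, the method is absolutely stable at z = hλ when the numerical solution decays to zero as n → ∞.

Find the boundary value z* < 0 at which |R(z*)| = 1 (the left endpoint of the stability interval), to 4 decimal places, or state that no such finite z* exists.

On y'=λy, z=hλ:
  y_{n+1} = y_n + z·[3/5·y_n + 2/5·y_{n+1}] ⇒ (1 − 2/5z)y_{n+1} = (1 + 3/5z)y_n
  ⇒ R(z) = (1 + 3/5z)/(1 − 2/5z).

Boundary: |R(x)|=1, x<0.
x=-1.53: |R|=0.0509
R=−1: 1+3/5x = −1+2/5x ⇒ -1/5x=2 ⇒ x=2/(-1/5)=-10.0000
Confirm numerically:
  x=-9.678: |R|=0.98678 <1
  x=-7.348: |R|=0.86535 <1
  x=-6.153: |R|=0.77771 <1
  x=-5.059: |R|=0.67317 <1
  x=-10.420: |R|=1.01625 >1
  x=-10.287: |R|=1.01122 >1
  x=-10.212: |R|=1.00834 >1
Interval (-10.0000, 0).

z* = -10.0000.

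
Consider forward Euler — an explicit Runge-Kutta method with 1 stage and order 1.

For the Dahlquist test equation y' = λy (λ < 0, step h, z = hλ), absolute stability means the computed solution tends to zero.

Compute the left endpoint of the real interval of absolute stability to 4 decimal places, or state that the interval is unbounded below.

With y'=λy (z=hλ):
  order 1, 1-stage ⇒ R(z)=1+z
  (e.g. R(-1.55)=-0.55000, |R|=0.55000)

Solve |R(x)|<1 on ℝ⁻.
x=-1.55: |R|=0.5500
|R(-1.78)|=0.7800 |R(-1.48)|=0.4800 |R(-1.26)|=0.2600
Bisect:
  x_lo=-2.4200 |R|=1.4200  x_hi=-0.3281 |R|=0.6719
  mid=-1.37406 |R|=0.37406 →hi
  mid=-1.89703 |R|=0.89703 →hi
  mid=-2.15852 |R|=1.15852 →lo
  mid=-2.02777 |R|=1.02777 →lo
  mid=-1.96240 |R|=0.96240 →hi
  mid=-1.99509 |R|=0.99509 →hi
  mid=-2.01143 |R|=1.01143 →lo
  mid=-2.00326 |R|=1.00326 →lo
  mid=-1.99917 |R|=0.99917 →hi
  mid=-2.00122 |R|=1.00122 →lo
  ...
  [-2.00007,-1.99994] ⇒ x*=-2.0000
So |R|<1 on (-2.0000, 0).

left endpoint -2.0000.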